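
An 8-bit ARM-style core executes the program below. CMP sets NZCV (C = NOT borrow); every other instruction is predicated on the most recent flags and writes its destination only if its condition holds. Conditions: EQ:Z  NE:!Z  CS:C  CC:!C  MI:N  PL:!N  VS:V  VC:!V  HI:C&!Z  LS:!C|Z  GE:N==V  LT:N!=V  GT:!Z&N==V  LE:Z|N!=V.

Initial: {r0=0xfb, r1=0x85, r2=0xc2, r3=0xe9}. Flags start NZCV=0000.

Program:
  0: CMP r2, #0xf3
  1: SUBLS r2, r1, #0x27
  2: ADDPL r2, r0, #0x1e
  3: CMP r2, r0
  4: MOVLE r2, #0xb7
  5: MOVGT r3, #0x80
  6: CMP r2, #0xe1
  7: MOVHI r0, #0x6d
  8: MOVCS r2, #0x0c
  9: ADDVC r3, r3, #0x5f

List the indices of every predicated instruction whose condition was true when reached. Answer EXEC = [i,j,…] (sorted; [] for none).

EXEC = [1,5,9]

[0] flags=1000 → (cmp)
[1] flags=1000 LS?T → r2=0x5e
[2] flags=1000 PL?F → skip
[3] flags=0000 → (cmp)
[4] flags=0000 LE?F → skip
[5] flags=0000 GT?T → r3=0x80
[6] flags=0000 → (cmp)
[7] flags=0000 HI?F → skip
[8] flags=0000 CS?F → skip
[9] flags=0000 VC?T → r3=0xdf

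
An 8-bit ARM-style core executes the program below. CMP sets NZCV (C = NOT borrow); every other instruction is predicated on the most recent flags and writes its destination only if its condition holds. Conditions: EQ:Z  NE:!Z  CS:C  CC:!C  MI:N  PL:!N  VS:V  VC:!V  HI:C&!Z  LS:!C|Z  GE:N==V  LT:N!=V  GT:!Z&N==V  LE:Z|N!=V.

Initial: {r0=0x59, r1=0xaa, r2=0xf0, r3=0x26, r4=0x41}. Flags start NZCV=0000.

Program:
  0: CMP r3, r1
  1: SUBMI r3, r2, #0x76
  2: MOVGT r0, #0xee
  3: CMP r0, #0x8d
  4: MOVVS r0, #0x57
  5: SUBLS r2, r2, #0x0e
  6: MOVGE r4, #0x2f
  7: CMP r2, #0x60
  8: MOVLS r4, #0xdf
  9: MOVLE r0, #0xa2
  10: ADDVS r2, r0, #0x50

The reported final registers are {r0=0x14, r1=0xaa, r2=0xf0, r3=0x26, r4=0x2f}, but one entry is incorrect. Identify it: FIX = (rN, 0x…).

FIX = (r0, 0xa2)

0: ✓ CMP  NZCV=0000
1: · SUBMI
2: ✓ MOVGT  r0←0xee
3: ✓ CMP  NZCV=0010
4: · MOVVS
5: · SUBLS
6: ✓ MOVGE  r4←0x2f
7: ✓ CMP  NZCV=1010
8: · MOVLS
9: ✓ MOVLE  r0←0xa2
10: · ADDVS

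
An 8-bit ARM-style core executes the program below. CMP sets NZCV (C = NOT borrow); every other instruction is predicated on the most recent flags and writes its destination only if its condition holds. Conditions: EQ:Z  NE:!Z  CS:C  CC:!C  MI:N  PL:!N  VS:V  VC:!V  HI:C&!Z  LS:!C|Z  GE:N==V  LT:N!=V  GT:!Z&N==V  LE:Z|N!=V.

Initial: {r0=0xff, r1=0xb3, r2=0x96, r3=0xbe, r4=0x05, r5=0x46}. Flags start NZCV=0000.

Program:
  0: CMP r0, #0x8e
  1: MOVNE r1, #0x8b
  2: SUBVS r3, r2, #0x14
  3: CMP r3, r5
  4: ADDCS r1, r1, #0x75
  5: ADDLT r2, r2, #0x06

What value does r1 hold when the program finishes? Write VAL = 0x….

VAL = 0x00

[0] flags=0010 → (cmp)
[1] flags=0010 NE?T → r1=0x8b
[2] flags=0010 VS?F → skip
[3] flags=0011 → (cmp)
[4] flags=0011 CS?T → r1=0x00
[5] flags=0011 LT?T → r2=0x9c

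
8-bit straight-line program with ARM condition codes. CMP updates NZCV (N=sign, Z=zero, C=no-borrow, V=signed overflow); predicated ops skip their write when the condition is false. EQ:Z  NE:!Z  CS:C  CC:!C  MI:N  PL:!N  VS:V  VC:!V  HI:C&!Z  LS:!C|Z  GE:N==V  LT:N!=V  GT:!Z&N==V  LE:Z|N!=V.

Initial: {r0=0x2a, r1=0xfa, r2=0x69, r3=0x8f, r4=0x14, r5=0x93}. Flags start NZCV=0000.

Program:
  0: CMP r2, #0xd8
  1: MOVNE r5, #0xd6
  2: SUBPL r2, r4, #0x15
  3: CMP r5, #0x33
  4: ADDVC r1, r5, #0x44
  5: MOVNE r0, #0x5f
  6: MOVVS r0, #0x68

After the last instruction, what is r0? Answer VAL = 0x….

0: ✓ CMP  NZCV=1001
1: ✓ MOVNE  r5←0xd6
2: · SUBPL
3: ✓ CMP  NZCV=1010
4: ✓ ADDVC  r1←0x1a
5: ✓ MOVNE  r0←0x5f
6: · MOVVS

VAL = 0x5f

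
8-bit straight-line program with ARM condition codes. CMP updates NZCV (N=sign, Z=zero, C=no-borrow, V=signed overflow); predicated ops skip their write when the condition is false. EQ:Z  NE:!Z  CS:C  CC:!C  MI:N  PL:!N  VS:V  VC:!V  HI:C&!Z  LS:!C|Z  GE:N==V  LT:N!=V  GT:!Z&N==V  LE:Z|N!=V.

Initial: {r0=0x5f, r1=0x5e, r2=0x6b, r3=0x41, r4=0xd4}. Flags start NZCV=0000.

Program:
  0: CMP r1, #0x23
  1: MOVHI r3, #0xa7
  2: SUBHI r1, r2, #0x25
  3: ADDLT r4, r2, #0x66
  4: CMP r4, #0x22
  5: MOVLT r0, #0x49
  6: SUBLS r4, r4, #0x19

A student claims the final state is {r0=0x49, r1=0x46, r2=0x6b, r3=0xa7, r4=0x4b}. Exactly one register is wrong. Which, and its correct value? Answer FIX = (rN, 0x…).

0: ✓ CMP  NZCV=0010
1: ✓ MOVHI  r3←0xa7
2: ✓ SUBHI  r1←0x46
3: · ADDLT
4: ✓ CMP  NZCV=1010
5: ✓ MOVLT  r0←0x49
6: · SUBLS

FIX = (r4, 0xd4)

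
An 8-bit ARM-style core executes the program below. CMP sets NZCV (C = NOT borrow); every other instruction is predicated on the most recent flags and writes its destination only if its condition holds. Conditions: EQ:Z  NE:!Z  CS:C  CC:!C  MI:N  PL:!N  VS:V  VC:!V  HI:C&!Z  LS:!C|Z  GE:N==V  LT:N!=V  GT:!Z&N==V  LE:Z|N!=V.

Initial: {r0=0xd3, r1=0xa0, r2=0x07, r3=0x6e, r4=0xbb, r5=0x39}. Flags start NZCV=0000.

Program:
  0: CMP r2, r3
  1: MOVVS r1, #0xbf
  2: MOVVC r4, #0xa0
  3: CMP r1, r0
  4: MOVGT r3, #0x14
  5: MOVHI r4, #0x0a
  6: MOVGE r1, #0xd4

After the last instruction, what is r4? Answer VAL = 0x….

VAL = 0xa0

0: ✓ CMP  NZCV=1000
1: · MOVVS
2: ✓ MOVVC  r4←0xa0
3: ✓ CMP  NZCV=1000
4: · MOVGT
5: · MOVHI
6: · MOVGE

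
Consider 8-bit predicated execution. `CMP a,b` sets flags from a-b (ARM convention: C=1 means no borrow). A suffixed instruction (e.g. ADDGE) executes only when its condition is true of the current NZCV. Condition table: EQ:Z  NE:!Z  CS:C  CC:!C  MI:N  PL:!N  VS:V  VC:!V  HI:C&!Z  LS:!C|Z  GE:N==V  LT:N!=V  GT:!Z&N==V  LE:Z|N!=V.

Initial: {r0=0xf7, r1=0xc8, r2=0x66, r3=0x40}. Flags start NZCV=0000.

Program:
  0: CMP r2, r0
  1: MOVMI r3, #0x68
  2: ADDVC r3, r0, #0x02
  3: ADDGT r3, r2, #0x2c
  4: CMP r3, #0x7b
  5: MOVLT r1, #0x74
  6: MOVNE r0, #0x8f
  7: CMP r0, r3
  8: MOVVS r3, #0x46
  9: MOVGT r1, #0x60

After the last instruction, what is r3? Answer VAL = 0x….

0: ✓ CMP  NZCV=0000
1: · MOVMI
2: ✓ ADDVC  r3←0xf9
3: ✓ ADDGT  r3←0x92
4: ✓ CMP  NZCV=0011
5: ✓ MOVLT  r1←0x74
6: ✓ MOVNE  r0←0x8f
7: ✓ CMP  NZCV=1000
8: · MOVVS
9: · MOVGT

VAL = 0x92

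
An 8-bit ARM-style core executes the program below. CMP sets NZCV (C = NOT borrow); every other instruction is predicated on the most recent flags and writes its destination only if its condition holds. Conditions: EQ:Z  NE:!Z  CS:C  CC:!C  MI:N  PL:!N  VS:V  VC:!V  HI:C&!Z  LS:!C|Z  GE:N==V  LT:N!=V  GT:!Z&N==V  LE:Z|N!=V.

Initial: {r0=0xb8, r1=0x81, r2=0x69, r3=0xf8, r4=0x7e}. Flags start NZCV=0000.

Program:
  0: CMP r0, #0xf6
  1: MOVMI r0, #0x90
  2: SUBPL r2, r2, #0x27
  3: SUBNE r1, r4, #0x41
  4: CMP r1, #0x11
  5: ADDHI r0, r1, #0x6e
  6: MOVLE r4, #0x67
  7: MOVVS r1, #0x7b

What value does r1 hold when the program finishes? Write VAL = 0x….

[0] flags=1000 → (cmp)
[1] flags=1000 MI?T → r0=0x90
[2] flags=1000 PL?F → skip
[3] flags=1000 NE?T → r1=0x3d
[4] flags=0010 → (cmp)
[5] flags=0010 HI?T → r0=0xab
[6] flags=0010 LE?F → skip
[7] flags=0010 VS?F → skip

VAL = 0x3d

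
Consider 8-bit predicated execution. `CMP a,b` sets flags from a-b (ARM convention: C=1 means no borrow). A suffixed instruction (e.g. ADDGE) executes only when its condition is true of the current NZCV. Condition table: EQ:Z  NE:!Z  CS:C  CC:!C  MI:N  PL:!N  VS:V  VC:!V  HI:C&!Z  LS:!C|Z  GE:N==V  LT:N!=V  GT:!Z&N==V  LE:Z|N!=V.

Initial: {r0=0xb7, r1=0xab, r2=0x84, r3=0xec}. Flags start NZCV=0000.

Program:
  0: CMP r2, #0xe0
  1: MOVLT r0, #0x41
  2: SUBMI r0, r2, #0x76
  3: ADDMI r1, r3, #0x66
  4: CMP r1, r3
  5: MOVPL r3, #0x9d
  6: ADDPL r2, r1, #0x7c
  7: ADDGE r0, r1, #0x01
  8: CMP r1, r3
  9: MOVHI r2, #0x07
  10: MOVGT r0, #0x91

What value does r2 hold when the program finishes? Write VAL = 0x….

0: ✓ CMP  NZCV=1000
1: ✓ MOVLT  r0←0x41
2: ✓ SUBMI  r0←0x0e
3: ✓ ADDMI  r1←0x52
4: ✓ CMP  NZCV=0000
5: ✓ MOVPL  r3←0x9d
6: ✓ ADDPL  r2←0xce
7: ✓ ADDGE  r0←0x53
8: ✓ CMP  NZCV=1001
9: · MOVHI
10: ✓ MOVGT  r0←0x91

VAL = 0xce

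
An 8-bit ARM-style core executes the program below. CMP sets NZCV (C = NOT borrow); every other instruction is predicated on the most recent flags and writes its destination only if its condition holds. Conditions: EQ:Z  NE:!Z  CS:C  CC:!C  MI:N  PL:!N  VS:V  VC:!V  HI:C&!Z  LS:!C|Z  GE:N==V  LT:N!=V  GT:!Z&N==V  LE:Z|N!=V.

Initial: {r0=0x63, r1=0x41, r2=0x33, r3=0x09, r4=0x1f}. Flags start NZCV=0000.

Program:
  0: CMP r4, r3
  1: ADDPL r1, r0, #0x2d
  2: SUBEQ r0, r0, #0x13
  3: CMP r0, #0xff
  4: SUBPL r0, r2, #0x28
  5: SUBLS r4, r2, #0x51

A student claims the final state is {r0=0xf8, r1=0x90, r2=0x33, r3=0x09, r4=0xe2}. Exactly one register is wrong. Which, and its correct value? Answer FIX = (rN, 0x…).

0: ✓ CMP  NZCV=0010
1: ✓ ADDPL  r1←0x90
2: · SUBEQ
3: ✓ CMP  NZCV=0000
4: ✓ SUBPL  r0←0x0b
5: ✓ SUBLS  r4←0xe2

FIX = (r0, 0x0b)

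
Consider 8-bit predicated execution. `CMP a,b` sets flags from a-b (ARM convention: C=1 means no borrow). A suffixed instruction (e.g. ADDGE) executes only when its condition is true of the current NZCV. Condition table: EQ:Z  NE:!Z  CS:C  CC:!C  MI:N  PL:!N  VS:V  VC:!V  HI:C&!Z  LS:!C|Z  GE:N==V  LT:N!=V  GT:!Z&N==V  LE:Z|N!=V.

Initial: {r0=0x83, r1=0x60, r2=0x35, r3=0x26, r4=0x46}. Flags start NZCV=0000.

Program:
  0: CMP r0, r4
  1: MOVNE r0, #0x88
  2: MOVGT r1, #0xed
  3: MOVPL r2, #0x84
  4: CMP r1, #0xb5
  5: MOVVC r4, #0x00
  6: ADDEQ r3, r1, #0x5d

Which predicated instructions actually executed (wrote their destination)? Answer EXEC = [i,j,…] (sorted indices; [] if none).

EXEC = [1,3]

0: ✓ CMP  NZCV=0011
1: ✓ MOVNE  r0←0x88
2: · MOVGT
3: ✓ MOVPL  r2←0x84
4: ✓ CMP  NZCV=1001
5: · MOVVC
6: · ADDEQ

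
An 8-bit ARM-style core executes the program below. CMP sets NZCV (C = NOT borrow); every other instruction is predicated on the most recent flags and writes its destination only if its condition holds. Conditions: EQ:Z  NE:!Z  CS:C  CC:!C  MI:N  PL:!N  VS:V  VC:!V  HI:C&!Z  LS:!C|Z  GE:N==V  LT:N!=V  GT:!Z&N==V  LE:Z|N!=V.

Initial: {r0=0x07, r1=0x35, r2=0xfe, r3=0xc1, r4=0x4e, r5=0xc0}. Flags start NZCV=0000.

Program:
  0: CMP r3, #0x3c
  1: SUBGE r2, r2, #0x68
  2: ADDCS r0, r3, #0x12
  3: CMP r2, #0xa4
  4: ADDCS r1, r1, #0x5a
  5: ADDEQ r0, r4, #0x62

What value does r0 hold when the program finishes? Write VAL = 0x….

[0] flags=1010 → (cmp)
[1] flags=1010 GE?F → skip
[2] flags=1010 CS?T → r0=0xd3
[3] flags=0010 → (cmp)
[4] flags=0010 CS?T → r1=0x8f
[5] flags=0010 EQ?F → skip

VAL = 0xd3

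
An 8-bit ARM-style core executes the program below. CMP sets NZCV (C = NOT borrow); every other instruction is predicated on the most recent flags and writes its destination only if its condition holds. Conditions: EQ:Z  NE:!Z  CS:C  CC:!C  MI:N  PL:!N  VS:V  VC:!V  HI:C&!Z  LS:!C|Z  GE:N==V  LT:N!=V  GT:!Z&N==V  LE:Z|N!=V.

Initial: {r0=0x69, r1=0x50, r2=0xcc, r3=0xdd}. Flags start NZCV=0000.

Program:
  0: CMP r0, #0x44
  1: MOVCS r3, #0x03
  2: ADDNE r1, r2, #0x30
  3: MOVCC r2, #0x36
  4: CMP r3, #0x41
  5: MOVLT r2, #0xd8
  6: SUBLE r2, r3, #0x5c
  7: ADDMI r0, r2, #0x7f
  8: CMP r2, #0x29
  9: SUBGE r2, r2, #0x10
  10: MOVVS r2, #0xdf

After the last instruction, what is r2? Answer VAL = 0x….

VAL = 0xdf

0: ✓ CMP  NZCV=0010
1: ✓ MOVCS  r3←0x03
2: ✓ ADDNE  r1←0xfc
3: · MOVCC
4: ✓ CMP  NZCV=1000
5: ✓ MOVLT  r2←0xd8
6: ✓ SUBLE  r2←0xa7
7: ✓ ADDMI  r0←0x26
8: ✓ CMP  NZCV=0011
9: · SUBGE
10: ✓ MOVVS  r2←0xdf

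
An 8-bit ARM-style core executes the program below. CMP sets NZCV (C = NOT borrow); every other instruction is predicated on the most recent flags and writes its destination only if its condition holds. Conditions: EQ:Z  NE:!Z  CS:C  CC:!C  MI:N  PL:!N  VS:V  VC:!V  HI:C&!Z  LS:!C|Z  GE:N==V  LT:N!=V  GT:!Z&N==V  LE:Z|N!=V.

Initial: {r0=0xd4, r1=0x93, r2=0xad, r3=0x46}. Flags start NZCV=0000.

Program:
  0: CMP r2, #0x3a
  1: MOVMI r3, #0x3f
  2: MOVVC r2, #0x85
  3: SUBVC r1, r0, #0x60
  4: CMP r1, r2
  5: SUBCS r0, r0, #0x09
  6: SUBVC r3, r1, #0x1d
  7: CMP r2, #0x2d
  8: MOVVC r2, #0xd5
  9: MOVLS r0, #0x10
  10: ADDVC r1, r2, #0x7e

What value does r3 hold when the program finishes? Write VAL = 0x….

[0] flags=0011 → (cmp)
[1] flags=0011 MI?F → skip
[2] flags=0011 VC?F → skip
[3] flags=0011 VC?F → skip
[4] flags=1000 → (cmp)
[5] flags=1000 CS?F → skip
[6] flags=1000 VC?T → r3=0x76
[7] flags=1010 → (cmp)
[8] flags=1010 VC?T → r2=0xd5
[9] flags=1010 LS?F → skip
[10] flags=1010 VC?T → r1=0x53

VAL = 0x76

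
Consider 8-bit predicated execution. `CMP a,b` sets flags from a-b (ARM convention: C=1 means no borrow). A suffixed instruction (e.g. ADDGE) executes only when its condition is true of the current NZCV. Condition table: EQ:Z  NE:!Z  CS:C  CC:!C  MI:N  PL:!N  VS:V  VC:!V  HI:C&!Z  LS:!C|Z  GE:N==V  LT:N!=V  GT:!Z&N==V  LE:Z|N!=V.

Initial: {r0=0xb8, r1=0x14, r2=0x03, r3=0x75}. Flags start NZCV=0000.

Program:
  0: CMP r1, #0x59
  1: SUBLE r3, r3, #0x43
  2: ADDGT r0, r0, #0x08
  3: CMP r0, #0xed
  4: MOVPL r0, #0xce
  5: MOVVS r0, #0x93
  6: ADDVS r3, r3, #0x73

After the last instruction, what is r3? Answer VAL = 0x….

VAL = 0x32

[0] flags=1000 → (cmp)
[1] flags=1000 LE?T → r3=0x32
[2] flags=1000 GT?F → skip
[3] flags=1000 → (cmp)
[4] flags=1000 PL?F → skip
[5] flags=1000 VS?F → skip
[6] flags=1000 VS?F → skip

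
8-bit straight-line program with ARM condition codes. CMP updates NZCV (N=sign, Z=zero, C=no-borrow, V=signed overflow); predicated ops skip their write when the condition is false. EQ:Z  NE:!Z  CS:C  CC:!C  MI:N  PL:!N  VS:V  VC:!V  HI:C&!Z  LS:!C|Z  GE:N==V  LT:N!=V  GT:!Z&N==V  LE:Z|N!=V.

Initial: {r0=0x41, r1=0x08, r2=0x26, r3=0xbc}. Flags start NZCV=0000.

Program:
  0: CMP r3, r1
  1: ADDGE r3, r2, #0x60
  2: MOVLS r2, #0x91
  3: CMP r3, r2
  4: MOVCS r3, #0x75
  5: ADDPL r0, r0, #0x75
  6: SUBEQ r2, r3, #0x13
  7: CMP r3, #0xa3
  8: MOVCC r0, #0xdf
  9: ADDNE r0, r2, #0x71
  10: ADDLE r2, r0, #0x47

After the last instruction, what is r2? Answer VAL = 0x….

VAL = 0x26

0: ✓ CMP  NZCV=1010
1: · ADDGE
2: · MOVLS
3: ✓ CMP  NZCV=1010
4: ✓ MOVCS  r3←0x75
5: · ADDPL
6: · SUBEQ
7: ✓ CMP  NZCV=1001
8: ✓ MOVCC  r0←0xdf
9: ✓ ADDNE  r0←0x97
10: · ADDLE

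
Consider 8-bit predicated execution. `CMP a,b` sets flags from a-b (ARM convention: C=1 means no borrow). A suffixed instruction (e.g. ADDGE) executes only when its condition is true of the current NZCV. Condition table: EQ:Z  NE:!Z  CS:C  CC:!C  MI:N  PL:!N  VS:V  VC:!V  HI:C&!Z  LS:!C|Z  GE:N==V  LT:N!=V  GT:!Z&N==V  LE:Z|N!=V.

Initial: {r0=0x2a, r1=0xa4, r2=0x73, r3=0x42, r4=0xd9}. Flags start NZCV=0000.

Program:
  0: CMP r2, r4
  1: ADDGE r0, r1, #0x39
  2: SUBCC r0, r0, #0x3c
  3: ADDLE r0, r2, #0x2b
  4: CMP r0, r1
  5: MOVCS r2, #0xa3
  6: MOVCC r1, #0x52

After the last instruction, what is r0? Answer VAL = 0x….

VAL = 0xa1

0: ✓ CMP  NZCV=1001
1: ✓ ADDGE  r0←0xdd
2: ✓ SUBCC  r0←0xa1
3: · ADDLE
4: ✓ CMP  NZCV=1000
5: · MOVCS
6: ✓ MOVCC  r1←0x52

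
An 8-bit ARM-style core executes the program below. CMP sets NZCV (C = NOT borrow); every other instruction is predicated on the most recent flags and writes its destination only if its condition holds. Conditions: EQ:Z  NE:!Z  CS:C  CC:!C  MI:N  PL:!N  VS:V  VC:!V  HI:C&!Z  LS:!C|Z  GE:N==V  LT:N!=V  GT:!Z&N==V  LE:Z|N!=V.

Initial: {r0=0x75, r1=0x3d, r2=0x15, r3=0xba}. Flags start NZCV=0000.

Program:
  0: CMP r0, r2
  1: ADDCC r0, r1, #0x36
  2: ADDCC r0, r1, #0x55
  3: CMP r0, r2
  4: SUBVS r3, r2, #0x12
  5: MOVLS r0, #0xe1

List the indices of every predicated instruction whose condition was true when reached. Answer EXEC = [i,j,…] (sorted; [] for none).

EXEC = []

0: ✓ CMP  NZCV=0010
1: · ADDCC
2: · ADDCC
3: ✓ CMP  NZCV=0010
4: · SUBVS
5: · MOVLS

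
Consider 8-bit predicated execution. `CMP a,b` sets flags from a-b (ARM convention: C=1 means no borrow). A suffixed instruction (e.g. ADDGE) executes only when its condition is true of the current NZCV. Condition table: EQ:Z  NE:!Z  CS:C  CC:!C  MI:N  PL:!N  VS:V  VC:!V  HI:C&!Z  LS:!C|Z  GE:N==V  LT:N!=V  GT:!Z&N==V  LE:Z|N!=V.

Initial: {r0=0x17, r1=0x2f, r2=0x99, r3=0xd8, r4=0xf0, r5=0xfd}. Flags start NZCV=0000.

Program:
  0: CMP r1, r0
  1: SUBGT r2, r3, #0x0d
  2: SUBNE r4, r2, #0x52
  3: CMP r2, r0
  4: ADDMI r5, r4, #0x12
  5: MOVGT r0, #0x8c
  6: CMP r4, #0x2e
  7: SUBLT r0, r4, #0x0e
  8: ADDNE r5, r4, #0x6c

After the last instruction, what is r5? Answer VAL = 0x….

VAL = 0xe5

0: ✓ CMP  NZCV=0010
1: ✓ SUBGT  r2←0xcb
2: ✓ SUBNE  r4←0x79
3: ✓ CMP  NZCV=1010
4: ✓ ADDMI  r5←0x8b
5: · MOVGT
6: ✓ CMP  NZCV=0010
7: · SUBLT
8: ✓ ADDNE  r5←0xe5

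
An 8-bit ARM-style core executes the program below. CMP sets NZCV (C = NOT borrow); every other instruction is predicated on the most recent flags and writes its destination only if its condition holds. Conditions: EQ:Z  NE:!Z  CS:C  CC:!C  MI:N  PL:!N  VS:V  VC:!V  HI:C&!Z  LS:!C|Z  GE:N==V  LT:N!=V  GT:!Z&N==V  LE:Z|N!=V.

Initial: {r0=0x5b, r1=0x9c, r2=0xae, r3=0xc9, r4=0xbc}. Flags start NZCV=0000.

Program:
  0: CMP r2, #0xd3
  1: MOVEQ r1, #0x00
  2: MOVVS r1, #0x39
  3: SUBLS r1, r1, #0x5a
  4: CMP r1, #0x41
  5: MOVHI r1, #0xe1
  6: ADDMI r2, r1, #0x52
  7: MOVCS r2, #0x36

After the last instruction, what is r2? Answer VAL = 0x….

0: ✓ CMP  NZCV=1000
1: · MOVEQ
2: · MOVVS
3: ✓ SUBLS  r1←0x42
4: ✓ CMP  NZCV=0010
5: ✓ MOVHI  r1←0xe1
6: · ADDMI
7: ✓ MOVCS  r2←0x36

VAL = 0x36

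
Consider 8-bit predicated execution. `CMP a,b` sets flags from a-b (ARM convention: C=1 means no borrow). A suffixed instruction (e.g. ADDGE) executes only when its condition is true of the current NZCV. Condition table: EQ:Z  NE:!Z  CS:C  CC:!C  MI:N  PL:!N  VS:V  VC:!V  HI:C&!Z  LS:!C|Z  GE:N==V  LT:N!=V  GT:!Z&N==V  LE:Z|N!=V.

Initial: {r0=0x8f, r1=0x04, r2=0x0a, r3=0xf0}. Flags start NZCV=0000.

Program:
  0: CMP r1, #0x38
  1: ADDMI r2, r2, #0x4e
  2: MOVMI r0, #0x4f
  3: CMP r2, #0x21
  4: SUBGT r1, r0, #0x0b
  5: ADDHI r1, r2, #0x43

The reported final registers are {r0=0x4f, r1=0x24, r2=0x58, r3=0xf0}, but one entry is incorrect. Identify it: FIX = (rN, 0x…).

[0] flags=1000 → (cmp)
[1] flags=1000 MI?T → r2=0x58
[2] flags=1000 MI?T → r0=0x4f
[3] flags=0010 → (cmp)
[4] flags=0010 GT?T → r1=0x44
[5] flags=0010 HI?T → r1=0x9b

FIX = (r1, 0x9b)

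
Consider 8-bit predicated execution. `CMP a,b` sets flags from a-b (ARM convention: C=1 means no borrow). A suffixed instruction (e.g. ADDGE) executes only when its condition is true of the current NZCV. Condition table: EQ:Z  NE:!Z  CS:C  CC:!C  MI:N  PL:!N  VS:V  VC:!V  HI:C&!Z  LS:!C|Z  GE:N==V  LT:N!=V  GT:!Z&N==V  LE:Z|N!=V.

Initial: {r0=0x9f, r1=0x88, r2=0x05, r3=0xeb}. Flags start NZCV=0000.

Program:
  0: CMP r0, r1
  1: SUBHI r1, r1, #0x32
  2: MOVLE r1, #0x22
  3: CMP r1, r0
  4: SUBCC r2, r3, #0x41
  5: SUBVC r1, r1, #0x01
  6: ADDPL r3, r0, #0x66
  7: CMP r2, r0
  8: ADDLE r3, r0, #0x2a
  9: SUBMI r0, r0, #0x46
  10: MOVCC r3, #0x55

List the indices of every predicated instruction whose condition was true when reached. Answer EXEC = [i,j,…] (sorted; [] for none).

EXEC = [1,4]

[0] flags=0010 → (cmp)
[1] flags=0010 HI?T → r1=0x56
[2] flags=0010 LE?F → skip
[3] flags=1001 → (cmp)
[4] flags=1001 CC?T → r2=0xaa
[5] flags=1001 VC?F → skip
[6] flags=1001 PL?F → skip
[7] flags=0010 → (cmp)
[8] flags=0010 LE?F → skip
[9] flags=0010 MI?F → skip
[10] flags=0010 CC?F → skip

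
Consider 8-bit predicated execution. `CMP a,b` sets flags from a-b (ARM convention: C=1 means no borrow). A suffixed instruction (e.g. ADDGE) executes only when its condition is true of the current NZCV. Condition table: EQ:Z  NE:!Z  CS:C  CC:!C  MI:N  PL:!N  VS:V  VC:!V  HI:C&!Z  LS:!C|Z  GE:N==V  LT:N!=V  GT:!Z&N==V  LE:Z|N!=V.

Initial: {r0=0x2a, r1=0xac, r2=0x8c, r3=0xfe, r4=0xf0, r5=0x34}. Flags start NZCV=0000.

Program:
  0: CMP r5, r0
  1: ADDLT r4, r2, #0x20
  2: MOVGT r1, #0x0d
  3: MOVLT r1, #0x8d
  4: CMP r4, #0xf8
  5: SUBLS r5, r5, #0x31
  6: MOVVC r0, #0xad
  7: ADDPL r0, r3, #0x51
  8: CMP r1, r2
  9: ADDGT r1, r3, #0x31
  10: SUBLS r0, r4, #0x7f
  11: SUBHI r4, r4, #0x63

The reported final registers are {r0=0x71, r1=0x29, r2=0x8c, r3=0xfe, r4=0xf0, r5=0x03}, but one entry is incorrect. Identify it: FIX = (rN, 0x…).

FIX = (r1, 0x2f)

[0] flags=0010 → (cmp)
[1] flags=0010 LT?F → skip
[2] flags=0010 GT?T → r1=0x0d
[3] flags=0010 LT?F → skip
[4] flags=1000 → (cmp)
[5] flags=1000 LS?T → r5=0x03
[6] flags=1000 VC?T → r0=0xad
[7] flags=1000 PL?F → skip
[8] flags=1001 → (cmp)
[9] flags=1001 GT?T → r1=0x2f
[10] flags=1001 LS?T → r0=0x71
[11] flags=1001 HI?F → skip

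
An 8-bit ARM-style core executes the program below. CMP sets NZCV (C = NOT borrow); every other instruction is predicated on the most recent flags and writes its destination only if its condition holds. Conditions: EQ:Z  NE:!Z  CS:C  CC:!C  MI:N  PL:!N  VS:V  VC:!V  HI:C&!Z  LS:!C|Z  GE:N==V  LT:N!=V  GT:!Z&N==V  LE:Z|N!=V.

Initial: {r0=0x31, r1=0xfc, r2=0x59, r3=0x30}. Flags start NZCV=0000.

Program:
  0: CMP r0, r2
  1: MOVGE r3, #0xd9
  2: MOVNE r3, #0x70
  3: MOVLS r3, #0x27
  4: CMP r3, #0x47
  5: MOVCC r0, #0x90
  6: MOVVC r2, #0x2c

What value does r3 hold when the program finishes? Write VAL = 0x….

0: ✓ CMP  NZCV=1000
1: · MOVGE
2: ✓ MOVNE  r3←0x70
3: ✓ MOVLS  r3←0x27
4: ✓ CMP  NZCV=1000
5: ✓ MOVCC  r0←0x90
6: ✓ MOVVC  r2←0x2c

VAL = 0x27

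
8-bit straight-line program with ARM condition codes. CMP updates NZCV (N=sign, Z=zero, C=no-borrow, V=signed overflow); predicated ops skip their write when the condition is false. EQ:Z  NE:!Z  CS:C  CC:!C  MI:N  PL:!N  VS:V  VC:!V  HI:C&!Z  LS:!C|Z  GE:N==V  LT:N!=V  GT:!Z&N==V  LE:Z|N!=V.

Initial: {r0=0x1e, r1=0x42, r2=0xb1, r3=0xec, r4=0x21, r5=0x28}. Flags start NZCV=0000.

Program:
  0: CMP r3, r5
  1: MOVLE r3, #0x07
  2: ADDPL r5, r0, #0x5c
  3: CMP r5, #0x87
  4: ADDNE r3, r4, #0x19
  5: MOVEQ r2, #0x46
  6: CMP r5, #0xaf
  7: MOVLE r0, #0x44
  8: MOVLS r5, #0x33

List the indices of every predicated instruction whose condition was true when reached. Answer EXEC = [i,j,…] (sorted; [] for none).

EXEC = [1,4,8]

[0] flags=1010 → (cmp)
[1] flags=1010 LE?T → r3=0x07
[2] flags=1010 PL?F → skip
[3] flags=1001 → (cmp)
[4] flags=1001 NE?T → r3=0x3a
[5] flags=1001 EQ?F → skip
[6] flags=0000 → (cmp)
[7] flags=0000 LE?F → skip
[8] flags=0000 LS?T → r5=0x33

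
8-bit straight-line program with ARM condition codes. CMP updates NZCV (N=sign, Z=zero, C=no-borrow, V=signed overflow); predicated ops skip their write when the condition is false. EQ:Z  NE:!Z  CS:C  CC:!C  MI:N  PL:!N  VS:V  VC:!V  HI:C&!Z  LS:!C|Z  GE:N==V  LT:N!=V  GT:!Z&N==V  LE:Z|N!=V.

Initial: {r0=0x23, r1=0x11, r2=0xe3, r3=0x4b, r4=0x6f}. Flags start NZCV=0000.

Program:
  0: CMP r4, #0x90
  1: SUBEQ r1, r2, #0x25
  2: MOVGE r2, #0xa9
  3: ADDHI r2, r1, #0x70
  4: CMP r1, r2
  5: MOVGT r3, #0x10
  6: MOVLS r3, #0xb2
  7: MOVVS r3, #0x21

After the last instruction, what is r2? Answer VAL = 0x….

0: ✓ CMP  NZCV=1001
1: · SUBEQ
2: ✓ MOVGE  r2←0xa9
3: · ADDHI
4: ✓ CMP  NZCV=0000
5: ✓ MOVGT  r3←0x10
6: ✓ MOVLS  r3←0xb2
7: · MOVVS

VAL = 0xa9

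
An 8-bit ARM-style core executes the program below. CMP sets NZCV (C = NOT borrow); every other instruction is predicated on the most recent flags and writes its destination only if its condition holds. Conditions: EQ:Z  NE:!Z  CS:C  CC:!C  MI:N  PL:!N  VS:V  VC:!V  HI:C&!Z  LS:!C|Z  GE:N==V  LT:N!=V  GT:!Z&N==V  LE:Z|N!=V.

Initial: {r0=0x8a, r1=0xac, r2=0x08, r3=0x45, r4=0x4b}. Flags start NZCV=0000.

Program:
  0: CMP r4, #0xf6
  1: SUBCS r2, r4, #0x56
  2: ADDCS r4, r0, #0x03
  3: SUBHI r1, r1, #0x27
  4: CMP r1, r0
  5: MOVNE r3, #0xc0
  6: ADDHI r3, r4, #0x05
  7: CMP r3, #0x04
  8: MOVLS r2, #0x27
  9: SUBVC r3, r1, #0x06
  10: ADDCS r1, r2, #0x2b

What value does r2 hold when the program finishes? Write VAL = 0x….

0: ✓ CMP  NZCV=0000
1: · SUBCS
2: · ADDCS
3: · SUBHI
4: ✓ CMP  NZCV=0010
5: ✓ MOVNE  r3←0xc0
6: ✓ ADDHI  r3←0x50
7: ✓ CMP  NZCV=0010
8: · MOVLS
9: ✓ SUBVC  r3←0xa6
10: ✓ ADDCS  r1←0x33

VAL = 0x08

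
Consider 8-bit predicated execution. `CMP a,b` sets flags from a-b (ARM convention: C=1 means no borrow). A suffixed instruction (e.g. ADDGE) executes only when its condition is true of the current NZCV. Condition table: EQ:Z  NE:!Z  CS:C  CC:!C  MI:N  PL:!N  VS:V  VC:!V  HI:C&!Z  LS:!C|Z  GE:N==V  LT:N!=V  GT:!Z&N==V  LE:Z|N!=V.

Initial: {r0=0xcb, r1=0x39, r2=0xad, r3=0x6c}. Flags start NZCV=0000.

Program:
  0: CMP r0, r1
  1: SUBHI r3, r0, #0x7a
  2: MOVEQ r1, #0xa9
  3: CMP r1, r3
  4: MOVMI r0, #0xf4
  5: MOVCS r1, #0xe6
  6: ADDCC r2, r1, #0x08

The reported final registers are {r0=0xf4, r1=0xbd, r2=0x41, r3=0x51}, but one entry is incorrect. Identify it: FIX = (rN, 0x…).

FIX = (r1, 0x39)

[0] flags=1010 → (cmp)
[1] flags=1010 HI?T → r3=0x51
[2] flags=1010 EQ?F → skip
[3] flags=1000 → (cmp)
[4] flags=1000 MI?T → r0=0xf4
[5] flags=1000 CS?F → skip
[6] flags=1000 CC?T → r2=0x41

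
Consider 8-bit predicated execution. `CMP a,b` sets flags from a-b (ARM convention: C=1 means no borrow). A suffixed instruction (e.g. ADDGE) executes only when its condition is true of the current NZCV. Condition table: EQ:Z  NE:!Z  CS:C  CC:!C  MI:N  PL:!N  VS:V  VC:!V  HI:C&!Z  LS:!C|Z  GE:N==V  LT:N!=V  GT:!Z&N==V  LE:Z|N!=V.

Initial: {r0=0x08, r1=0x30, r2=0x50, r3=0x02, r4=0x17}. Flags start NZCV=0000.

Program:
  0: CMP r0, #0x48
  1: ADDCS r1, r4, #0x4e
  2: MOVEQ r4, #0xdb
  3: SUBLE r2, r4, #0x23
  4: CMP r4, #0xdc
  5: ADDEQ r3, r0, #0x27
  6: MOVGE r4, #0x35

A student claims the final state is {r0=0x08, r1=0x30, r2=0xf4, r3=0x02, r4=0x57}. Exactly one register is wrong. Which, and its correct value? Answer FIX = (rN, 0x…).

0: ✓ CMP  NZCV=1000
1: · ADDCS
2: · MOVEQ
3: ✓ SUBLE  r2←0xf4
4: ✓ CMP  NZCV=0000
5: · ADDEQ
6: ✓ MOVGE  r4←0x35

FIX = (r4, 0x35)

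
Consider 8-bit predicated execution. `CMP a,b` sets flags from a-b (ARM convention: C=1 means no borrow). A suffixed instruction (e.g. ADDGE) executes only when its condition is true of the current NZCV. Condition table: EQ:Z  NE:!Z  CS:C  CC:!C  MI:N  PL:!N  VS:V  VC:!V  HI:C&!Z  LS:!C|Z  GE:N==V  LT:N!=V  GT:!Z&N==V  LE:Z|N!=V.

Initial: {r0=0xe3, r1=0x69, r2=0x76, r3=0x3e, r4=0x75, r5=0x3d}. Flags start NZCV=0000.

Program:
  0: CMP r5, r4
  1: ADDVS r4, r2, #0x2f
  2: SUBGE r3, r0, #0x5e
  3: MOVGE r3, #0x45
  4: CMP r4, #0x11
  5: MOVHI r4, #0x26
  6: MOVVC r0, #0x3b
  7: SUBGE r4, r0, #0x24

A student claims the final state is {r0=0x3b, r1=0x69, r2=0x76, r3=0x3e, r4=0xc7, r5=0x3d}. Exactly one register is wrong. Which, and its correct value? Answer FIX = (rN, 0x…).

FIX = (r4, 0x17)

[0] flags=1000 → (cmp)
[1] flags=1000 VS?F → skip
[2] flags=1000 GE?F → skip
[3] flags=1000 GE?F → skip
[4] flags=0010 → (cmp)
[5] flags=0010 HI?T → r4=0x26
[6] flags=0010 VC?T → r0=0x3b
[7] flags=0010 GE?T → r4=0x17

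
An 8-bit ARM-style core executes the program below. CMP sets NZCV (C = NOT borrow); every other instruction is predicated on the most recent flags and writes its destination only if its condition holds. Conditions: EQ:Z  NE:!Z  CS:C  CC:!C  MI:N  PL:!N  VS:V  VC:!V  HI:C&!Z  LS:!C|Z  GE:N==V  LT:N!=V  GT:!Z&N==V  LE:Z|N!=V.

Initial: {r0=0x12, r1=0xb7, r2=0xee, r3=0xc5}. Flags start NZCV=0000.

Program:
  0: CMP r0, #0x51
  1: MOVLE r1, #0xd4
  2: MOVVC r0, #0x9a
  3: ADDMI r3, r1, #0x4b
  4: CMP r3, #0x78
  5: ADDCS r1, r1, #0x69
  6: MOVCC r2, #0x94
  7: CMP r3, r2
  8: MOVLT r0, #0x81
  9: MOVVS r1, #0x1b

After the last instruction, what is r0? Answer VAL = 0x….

[0] flags=1000 → (cmp)
[1] flags=1000 LE?T → r1=0xd4
[2] flags=1000 VC?T → r0=0x9a
[3] flags=1000 MI?T → r3=0x1f
[4] flags=1000 → (cmp)
[5] flags=1000 CS?F → skip
[6] flags=1000 CC?T → r2=0x94
[7] flags=1001 → (cmp)
[8] flags=1001 LT?F → skip
[9] flags=1001 VS?T → r1=0x1b

VAL = 0x9a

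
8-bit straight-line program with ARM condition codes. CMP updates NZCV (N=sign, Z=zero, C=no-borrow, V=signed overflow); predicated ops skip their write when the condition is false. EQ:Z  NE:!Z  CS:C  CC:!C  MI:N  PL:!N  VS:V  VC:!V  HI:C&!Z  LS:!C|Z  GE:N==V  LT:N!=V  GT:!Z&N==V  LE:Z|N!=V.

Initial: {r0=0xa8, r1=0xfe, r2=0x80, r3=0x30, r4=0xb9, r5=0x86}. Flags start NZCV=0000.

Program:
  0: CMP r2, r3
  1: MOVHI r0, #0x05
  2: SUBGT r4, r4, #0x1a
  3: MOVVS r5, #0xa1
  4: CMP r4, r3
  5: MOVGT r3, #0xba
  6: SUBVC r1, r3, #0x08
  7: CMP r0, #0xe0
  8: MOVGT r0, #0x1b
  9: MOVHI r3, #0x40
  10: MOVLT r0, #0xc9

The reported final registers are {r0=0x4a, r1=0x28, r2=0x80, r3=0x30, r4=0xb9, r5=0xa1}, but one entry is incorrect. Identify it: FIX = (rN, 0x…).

[0] flags=0011 → (cmp)
[1] flags=0011 HI?T → r0=0x05
[2] flags=0011 GT?F → skip
[3] flags=0011 VS?T → r5=0xa1
[4] flags=1010 → (cmp)
[5] flags=1010 GT?F → skip
[6] flags=1010 VC?T → r1=0x28
[7] flags=0000 → (cmp)
[8] flags=0000 GT?T → r0=0x1b
[9] flags=0000 HI?F → skip
[10] flags=0000 LT?F → skip

FIX = (r0, 0x1b)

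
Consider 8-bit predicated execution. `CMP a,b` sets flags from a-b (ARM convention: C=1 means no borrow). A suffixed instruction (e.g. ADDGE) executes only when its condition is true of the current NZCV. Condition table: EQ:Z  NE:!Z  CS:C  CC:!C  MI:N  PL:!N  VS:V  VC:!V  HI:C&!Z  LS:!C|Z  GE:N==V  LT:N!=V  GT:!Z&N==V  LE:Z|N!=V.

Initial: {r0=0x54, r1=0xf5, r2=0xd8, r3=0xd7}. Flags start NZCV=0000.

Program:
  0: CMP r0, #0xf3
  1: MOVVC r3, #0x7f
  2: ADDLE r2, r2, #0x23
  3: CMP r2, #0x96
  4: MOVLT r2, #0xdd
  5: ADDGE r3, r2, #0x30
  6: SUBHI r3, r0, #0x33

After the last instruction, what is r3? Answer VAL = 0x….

VAL = 0x21

[0] flags=0000 → (cmp)
[1] flags=0000 VC?T → r3=0x7f
[2] flags=0000 LE?F → skip
[3] flags=0010 → (cmp)
[4] flags=0010 LT?F → skip
[5] flags=0010 GE?T → r3=0x08
[6] flags=0010 HI?T → r3=0x21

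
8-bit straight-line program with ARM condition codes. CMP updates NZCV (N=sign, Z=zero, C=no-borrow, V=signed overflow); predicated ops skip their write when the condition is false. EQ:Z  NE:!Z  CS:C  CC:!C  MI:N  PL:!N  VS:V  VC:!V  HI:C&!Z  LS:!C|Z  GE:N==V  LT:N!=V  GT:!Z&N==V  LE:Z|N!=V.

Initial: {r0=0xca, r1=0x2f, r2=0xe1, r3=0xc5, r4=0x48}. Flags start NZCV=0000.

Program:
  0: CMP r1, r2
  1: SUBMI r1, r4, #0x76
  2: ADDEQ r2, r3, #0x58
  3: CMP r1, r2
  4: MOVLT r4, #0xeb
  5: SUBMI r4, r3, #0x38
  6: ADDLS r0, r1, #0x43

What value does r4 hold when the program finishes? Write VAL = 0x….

VAL = 0x48

0: ✓ CMP  NZCV=0000
1: · SUBMI
2: · ADDEQ
3: ✓ CMP  NZCV=0000
4: · MOVLT
5: · SUBMI
6: ✓ ADDLS  r0←0x72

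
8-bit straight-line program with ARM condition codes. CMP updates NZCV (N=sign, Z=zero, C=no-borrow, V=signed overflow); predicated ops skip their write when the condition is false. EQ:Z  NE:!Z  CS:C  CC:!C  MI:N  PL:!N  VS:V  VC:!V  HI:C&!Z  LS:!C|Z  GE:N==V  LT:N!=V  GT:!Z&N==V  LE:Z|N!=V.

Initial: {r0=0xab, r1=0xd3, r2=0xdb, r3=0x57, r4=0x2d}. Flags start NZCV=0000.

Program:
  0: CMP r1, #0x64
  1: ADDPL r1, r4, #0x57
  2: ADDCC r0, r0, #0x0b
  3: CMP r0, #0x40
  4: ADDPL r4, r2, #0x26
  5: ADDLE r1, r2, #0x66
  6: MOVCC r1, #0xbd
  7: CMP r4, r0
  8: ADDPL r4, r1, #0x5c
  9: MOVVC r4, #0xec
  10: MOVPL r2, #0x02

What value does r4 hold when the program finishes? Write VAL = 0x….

[0] flags=0011 → (cmp)
[1] flags=0011 PL?T → r1=0x84
[2] flags=0011 CC?F → skip
[3] flags=0011 → (cmp)
[4] flags=0011 PL?T → r4=0x01
[5] flags=0011 LE?T → r1=0x41
[6] flags=0011 CC?F → skip
[7] flags=0000 → (cmp)
[8] flags=0000 PL?T → r4=0x9d
[9] flags=0000 VC?T → r4=0xec
[10] flags=0000 PL?T → r2=0x02

VAL = 0xec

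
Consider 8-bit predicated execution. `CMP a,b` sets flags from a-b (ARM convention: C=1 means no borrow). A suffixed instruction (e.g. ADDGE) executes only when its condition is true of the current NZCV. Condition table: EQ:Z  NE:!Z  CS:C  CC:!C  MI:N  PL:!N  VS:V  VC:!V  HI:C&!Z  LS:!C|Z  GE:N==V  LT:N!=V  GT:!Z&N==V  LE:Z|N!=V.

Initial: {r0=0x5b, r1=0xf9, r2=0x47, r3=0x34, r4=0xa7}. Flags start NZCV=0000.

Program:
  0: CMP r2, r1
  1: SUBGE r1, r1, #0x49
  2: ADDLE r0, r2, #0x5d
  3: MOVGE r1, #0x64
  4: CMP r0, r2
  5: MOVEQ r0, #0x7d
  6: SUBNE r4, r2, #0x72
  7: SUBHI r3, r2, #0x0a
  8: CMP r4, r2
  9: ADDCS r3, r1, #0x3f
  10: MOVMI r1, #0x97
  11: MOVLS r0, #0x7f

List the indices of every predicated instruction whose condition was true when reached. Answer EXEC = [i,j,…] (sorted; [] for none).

0: ✓ CMP  NZCV=0000
1: ✓ SUBGE  r1←0xb0
2: · ADDLE
3: ✓ MOVGE  r1←0x64
4: ✓ CMP  NZCV=0010
5: · MOVEQ
6: ✓ SUBNE  r4←0xd5
7: ✓ SUBHI  r3←0x3d
8: ✓ CMP  NZCV=1010
9: ✓ ADDCS  r3←0xa3
10: ✓ MOVMI  r1←0x97
11: · MOVLS

EXEC = [1,3,6,7,9,10]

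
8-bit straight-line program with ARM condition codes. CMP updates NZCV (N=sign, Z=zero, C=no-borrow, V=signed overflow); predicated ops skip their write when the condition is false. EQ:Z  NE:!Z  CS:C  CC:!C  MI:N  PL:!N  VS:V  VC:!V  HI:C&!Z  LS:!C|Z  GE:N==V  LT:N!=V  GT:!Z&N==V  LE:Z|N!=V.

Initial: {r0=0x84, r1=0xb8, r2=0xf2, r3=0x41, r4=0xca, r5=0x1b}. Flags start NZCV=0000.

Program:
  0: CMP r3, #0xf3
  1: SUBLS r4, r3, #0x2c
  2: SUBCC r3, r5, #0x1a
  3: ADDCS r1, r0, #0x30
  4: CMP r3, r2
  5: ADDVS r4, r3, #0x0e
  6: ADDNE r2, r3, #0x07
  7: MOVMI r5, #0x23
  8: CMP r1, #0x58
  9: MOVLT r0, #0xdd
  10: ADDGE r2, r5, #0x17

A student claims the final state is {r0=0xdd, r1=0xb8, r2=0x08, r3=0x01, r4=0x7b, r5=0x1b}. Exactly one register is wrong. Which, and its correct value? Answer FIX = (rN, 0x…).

FIX = (r4, 0x15)

[0] flags=0000 → (cmp)
[1] flags=0000 LS?T → r4=0x15
[2] flags=0000 CC?T → r3=0x01
[3] flags=0000 CS?F → skip
[4] flags=0000 → (cmp)
[5] flags=0000 VS?F → skip
[6] flags=0000 NE?T → r2=0x08
[7] flags=0000 MI?F → skip
[8] flags=0011 → (cmp)
[9] flags=0011 LT?T → r0=0xdd
[10] flags=0011 GE?F → skip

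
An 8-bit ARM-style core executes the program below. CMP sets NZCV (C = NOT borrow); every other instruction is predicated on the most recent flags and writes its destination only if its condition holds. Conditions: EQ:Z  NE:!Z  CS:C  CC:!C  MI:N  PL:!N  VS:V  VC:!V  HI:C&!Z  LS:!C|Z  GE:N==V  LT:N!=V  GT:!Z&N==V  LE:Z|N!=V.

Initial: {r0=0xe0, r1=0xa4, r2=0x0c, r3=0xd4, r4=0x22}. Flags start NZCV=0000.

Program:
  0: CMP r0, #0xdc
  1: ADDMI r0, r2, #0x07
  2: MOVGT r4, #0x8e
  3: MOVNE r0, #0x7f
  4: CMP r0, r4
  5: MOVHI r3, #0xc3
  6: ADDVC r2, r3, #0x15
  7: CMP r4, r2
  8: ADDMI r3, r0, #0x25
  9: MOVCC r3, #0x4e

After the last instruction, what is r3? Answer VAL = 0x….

0: ✓ CMP  NZCV=0010
1: · ADDMI
2: ✓ MOVGT  r4←0x8e
3: ✓ MOVNE  r0←0x7f
4: ✓ CMP  NZCV=1001
5: · MOVHI
6: · ADDVC
7: ✓ CMP  NZCV=1010
8: ✓ ADDMI  r3←0xa4
9: · MOVCC

VAL = 0xa4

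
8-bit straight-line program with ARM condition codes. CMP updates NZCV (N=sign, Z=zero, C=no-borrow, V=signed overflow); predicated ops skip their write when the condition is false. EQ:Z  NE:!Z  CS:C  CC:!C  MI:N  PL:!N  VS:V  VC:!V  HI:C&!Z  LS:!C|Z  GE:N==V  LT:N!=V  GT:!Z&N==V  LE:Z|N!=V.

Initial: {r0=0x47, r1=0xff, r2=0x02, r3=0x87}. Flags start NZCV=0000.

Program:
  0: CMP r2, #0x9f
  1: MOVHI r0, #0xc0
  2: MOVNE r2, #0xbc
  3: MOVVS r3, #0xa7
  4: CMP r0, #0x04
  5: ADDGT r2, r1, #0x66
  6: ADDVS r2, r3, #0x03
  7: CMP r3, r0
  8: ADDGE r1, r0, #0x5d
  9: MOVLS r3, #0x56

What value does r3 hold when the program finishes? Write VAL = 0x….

0: ✓ CMP  NZCV=0000
1: · MOVHI
2: ✓ MOVNE  r2←0xbc
3: · MOVVS
4: ✓ CMP  NZCV=0010
5: ✓ ADDGT  r2←0x65
6: · ADDVS
7: ✓ CMP  NZCV=0011
8: · ADDGE
9: · MOVLS

VAL = 0x87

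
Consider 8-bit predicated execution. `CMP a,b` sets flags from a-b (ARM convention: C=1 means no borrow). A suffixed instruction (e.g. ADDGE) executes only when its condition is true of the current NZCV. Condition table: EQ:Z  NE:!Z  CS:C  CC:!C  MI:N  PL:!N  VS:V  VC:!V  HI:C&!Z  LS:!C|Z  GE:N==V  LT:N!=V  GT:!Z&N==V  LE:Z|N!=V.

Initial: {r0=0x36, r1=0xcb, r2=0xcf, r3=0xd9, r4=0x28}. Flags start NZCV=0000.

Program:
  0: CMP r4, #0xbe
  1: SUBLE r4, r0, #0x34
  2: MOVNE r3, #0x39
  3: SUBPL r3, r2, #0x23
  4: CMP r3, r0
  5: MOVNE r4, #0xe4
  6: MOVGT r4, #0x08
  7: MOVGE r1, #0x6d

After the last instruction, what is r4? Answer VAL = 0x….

[0] flags=0000 → (cmp)
[1] flags=0000 LE?F → skip
[2] flags=0000 NE?T → r3=0x39
[3] flags=0000 PL?T → r3=0xac
[4] flags=0011 → (cmp)
[5] flags=0011 NE?T → r4=0xe4
[6] flags=0011 GT?F → skip
[7] flags=0011 GE?F → skip

VAL = 0xe4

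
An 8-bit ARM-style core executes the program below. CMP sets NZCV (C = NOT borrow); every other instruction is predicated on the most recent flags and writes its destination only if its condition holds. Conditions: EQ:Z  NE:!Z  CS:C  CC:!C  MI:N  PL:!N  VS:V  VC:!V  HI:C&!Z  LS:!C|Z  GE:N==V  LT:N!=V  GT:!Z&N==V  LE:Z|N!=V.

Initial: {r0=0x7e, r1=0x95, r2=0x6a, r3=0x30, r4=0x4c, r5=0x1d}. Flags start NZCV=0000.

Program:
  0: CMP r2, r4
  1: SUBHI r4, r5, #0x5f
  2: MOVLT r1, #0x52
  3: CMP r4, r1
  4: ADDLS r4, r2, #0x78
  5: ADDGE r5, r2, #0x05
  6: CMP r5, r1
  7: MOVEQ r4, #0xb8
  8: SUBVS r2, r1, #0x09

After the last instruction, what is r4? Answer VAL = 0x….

VAL = 0xbe

[0] flags=0010 → (cmp)
[1] flags=0010 HI?T → r4=0xbe
[2] flags=0010 LT?F → skip
[3] flags=0010 → (cmp)
[4] flags=0010 LS?F → skip
[5] flags=0010 GE?T → r5=0x6f
[6] flags=1001 → (cmp)
[7] flags=1001 EQ?F → skip
[8] flags=1001 VS?T → r2=0x8c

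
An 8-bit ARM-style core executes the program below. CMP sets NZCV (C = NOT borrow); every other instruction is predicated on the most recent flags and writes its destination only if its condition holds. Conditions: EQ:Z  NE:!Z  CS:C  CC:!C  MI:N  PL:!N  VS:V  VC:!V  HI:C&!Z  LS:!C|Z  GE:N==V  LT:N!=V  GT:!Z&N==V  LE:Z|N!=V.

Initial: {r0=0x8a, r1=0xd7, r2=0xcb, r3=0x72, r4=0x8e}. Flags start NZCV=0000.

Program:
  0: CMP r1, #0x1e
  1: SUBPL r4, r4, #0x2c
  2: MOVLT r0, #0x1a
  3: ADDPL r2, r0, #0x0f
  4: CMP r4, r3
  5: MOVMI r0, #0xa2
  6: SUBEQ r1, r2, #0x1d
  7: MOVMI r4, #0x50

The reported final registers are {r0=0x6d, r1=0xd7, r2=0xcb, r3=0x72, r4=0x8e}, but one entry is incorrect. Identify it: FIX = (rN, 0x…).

0: ✓ CMP  NZCV=1010
1: · SUBPL
2: ✓ MOVLT  r0←0x1a
3: · ADDPL
4: ✓ CMP  NZCV=0011
5: · MOVMI
6: · SUBEQ
7: · MOVMI

FIX = (r0, 0x1a)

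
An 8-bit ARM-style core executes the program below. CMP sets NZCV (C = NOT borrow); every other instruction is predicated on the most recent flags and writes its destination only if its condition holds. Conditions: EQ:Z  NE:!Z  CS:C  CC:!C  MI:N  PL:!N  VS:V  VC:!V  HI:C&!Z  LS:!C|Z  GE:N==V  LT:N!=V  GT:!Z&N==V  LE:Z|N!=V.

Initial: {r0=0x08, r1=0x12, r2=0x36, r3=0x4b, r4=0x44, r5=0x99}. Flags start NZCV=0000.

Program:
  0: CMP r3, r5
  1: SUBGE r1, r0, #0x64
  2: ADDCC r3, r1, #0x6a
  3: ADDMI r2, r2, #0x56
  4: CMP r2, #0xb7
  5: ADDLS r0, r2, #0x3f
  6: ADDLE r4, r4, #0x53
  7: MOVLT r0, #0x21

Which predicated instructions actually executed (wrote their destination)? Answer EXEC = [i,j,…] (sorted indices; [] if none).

[0] flags=1001 → (cmp)
[1] flags=1001 GE?T → r1=0xa4
[2] flags=1001 CC?T → r3=0x0e
[3] flags=1001 MI?T → r2=0x8c
[4] flags=1000 → (cmp)
[5] flags=1000 LS?T → r0=0xcb
[6] flags=1000 LE?T → r4=0x97
[7] flags=1000 LT?T → r0=0x21

EXEC = [1,2,3,5,6,7]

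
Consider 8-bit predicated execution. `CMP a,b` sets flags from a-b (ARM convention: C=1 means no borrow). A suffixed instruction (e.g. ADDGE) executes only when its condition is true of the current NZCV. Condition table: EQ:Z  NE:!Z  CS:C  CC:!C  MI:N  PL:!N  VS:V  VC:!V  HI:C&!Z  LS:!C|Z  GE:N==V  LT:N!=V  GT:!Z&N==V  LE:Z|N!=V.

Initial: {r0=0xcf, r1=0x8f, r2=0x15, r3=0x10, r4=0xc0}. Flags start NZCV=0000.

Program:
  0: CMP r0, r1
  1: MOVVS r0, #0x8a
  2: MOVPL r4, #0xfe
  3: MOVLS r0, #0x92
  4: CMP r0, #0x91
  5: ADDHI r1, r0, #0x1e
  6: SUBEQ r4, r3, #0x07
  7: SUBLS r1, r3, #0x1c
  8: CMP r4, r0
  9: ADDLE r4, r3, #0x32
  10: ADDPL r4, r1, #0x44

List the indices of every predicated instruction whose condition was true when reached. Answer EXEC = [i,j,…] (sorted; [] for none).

EXEC = [2,5,10]

0: ✓ CMP  NZCV=0010
1: · MOVVS
2: ✓ MOVPL  r4←0xfe
3: · MOVLS
4: ✓ CMP  NZCV=0010
5: ✓ ADDHI  r1←0xed
6: · SUBEQ
7: · SUBLS
8: ✓ CMP  NZCV=0010
9: · ADDLE
10: ✓ ADDPL  r4←0x31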